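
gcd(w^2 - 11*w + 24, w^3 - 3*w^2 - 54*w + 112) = w - 8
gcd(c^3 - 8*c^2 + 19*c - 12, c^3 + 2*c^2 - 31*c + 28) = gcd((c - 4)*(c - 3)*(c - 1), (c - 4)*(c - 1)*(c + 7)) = c^2 - 5*c + 4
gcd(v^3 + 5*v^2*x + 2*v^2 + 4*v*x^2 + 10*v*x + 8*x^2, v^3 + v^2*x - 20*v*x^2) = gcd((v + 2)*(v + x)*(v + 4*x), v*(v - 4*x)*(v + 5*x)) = 1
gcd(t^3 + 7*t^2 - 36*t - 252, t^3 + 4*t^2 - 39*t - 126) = t^2 + t - 42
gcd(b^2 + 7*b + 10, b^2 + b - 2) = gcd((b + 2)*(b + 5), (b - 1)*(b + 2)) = b + 2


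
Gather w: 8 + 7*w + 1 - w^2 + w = -w^2 + 8*w + 9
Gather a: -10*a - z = -10*a - z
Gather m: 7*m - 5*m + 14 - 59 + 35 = 2*m - 10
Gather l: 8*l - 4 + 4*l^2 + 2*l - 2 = 4*l^2 + 10*l - 6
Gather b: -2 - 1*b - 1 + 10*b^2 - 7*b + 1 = 10*b^2 - 8*b - 2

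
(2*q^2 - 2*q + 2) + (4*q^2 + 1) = 6*q^2 - 2*q + 3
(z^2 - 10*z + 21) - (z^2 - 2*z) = 21 - 8*z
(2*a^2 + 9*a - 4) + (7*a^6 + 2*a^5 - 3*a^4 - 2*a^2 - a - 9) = 7*a^6 + 2*a^5 - 3*a^4 + 8*a - 13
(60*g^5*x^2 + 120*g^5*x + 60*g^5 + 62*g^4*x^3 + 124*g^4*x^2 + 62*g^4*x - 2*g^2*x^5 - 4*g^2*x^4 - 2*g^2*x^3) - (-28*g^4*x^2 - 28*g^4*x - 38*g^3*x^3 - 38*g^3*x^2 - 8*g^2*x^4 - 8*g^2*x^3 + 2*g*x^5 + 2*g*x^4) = 60*g^5*x^2 + 120*g^5*x + 60*g^5 + 62*g^4*x^3 + 152*g^4*x^2 + 90*g^4*x + 38*g^3*x^3 + 38*g^3*x^2 - 2*g^2*x^5 + 4*g^2*x^4 + 6*g^2*x^3 - 2*g*x^5 - 2*g*x^4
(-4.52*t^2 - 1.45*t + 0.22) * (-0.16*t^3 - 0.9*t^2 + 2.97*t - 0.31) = 0.7232*t^5 + 4.3*t^4 - 12.1546*t^3 - 3.1033*t^2 + 1.1029*t - 0.0682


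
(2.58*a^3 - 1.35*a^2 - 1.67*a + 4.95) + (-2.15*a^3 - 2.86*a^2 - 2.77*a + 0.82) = 0.43*a^3 - 4.21*a^2 - 4.44*a + 5.77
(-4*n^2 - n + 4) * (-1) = 4*n^2 + n - 4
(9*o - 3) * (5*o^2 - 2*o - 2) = 45*o^3 - 33*o^2 - 12*o + 6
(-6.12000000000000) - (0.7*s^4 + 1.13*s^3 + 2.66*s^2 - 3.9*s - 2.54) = -0.7*s^4 - 1.13*s^3 - 2.66*s^2 + 3.9*s - 3.58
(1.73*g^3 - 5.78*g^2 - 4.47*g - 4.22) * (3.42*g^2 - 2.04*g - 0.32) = 5.9166*g^5 - 23.2968*g^4 - 4.0498*g^3 - 3.464*g^2 + 10.0392*g + 1.3504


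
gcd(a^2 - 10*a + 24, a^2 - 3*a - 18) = a - 6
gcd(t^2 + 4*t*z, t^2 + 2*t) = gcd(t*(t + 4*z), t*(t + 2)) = t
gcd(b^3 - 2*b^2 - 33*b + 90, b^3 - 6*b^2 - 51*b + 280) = b - 5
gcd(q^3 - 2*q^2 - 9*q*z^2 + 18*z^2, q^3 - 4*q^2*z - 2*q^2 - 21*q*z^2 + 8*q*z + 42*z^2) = q^2 + 3*q*z - 2*q - 6*z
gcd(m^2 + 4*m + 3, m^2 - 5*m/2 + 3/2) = 1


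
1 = 1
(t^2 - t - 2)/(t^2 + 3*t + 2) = (t - 2)/(t + 2)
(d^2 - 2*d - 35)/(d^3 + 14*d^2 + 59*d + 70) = (d - 7)/(d^2 + 9*d + 14)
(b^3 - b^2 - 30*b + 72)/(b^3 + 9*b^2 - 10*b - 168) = (b - 3)/(b + 7)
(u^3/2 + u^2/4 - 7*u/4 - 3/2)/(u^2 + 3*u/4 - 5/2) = (2*u^3 + u^2 - 7*u - 6)/(4*u^2 + 3*u - 10)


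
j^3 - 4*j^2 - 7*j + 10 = (j - 5)*(j - 1)*(j + 2)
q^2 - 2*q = q*(q - 2)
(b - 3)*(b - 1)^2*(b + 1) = b^4 - 4*b^3 + 2*b^2 + 4*b - 3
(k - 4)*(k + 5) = k^2 + k - 20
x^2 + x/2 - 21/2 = (x - 3)*(x + 7/2)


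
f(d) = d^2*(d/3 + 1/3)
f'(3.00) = 11.00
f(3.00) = 12.00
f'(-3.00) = 7.00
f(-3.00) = -6.00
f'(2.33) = 6.98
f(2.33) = 6.03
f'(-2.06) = 2.87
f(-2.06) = -1.50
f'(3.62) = 15.52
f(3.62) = 20.18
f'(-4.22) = 15.00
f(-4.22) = -19.11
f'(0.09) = 0.07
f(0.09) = 0.00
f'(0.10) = 0.08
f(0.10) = 0.00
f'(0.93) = 1.48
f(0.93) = 0.56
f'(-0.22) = -0.10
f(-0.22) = 0.01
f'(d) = d^2/3 + 2*d*(d/3 + 1/3)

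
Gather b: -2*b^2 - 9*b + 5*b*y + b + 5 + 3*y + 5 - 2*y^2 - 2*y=-2*b^2 + b*(5*y - 8) - 2*y^2 + y + 10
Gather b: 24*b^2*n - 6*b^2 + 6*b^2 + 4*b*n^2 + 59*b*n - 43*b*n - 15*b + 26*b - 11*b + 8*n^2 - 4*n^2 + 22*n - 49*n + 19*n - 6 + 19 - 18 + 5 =24*b^2*n + b*(4*n^2 + 16*n) + 4*n^2 - 8*n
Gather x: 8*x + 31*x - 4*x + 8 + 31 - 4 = 35*x + 35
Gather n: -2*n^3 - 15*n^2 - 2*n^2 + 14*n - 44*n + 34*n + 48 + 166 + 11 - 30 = -2*n^3 - 17*n^2 + 4*n + 195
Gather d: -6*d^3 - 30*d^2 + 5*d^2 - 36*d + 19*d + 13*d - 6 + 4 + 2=-6*d^3 - 25*d^2 - 4*d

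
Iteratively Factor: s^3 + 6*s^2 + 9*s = (s + 3)*(s^2 + 3*s) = s*(s + 3)*(s + 3)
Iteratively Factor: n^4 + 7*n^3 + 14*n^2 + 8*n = (n + 1)*(n^3 + 6*n^2 + 8*n) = (n + 1)*(n + 4)*(n^2 + 2*n) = n*(n + 1)*(n + 4)*(n + 2)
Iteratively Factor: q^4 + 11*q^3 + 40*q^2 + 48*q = (q + 4)*(q^3 + 7*q^2 + 12*q) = q*(q + 4)*(q^2 + 7*q + 12) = q*(q + 3)*(q + 4)*(q + 4)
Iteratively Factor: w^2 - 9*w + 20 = (w - 4)*(w - 5)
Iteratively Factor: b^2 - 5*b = (b)*(b - 5)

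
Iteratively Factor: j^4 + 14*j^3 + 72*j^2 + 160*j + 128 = (j + 4)*(j^3 + 10*j^2 + 32*j + 32) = (j + 2)*(j + 4)*(j^2 + 8*j + 16) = (j + 2)*(j + 4)^2*(j + 4)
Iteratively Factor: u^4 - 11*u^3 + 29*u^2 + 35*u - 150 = (u - 5)*(u^3 - 6*u^2 - u + 30) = (u - 5)^2*(u^2 - u - 6) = (u - 5)^2*(u - 3)*(u + 2)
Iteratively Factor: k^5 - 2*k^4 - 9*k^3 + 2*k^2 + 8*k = (k - 4)*(k^4 + 2*k^3 - k^2 - 2*k) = (k - 4)*(k - 1)*(k^3 + 3*k^2 + 2*k) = k*(k - 4)*(k - 1)*(k^2 + 3*k + 2) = k*(k - 4)*(k - 1)*(k + 1)*(k + 2)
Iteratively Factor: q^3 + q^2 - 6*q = (q + 3)*(q^2 - 2*q) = q*(q + 3)*(q - 2)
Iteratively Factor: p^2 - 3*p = (p - 3)*(p)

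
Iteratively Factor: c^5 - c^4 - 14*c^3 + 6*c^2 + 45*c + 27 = (c + 1)*(c^4 - 2*c^3 - 12*c^2 + 18*c + 27) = (c + 1)^2*(c^3 - 3*c^2 - 9*c + 27) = (c + 1)^2*(c + 3)*(c^2 - 6*c + 9) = (c - 3)*(c + 1)^2*(c + 3)*(c - 3)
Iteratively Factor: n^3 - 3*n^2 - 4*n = (n + 1)*(n^2 - 4*n) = n*(n + 1)*(n - 4)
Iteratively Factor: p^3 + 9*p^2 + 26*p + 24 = (p + 3)*(p^2 + 6*p + 8) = (p + 3)*(p + 4)*(p + 2)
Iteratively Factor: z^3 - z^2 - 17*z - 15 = (z - 5)*(z^2 + 4*z + 3) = (z - 5)*(z + 3)*(z + 1)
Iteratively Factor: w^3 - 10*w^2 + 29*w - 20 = (w - 1)*(w^2 - 9*w + 20) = (w - 5)*(w - 1)*(w - 4)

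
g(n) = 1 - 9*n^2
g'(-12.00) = 216.00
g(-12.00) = -1295.00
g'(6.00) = -108.00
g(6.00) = -323.00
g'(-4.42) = 79.56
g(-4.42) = -174.83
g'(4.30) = -77.40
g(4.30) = -165.41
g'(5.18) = -93.24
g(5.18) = -240.49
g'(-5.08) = 91.44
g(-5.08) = -231.26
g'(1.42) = -25.56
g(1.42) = -17.15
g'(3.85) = -69.30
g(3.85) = -132.40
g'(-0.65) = 11.70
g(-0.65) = -2.80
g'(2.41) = -43.38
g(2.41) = -51.27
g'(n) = -18*n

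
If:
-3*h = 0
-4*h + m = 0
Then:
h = 0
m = 0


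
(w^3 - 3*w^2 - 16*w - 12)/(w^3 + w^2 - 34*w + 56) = (w^3 - 3*w^2 - 16*w - 12)/(w^3 + w^2 - 34*w + 56)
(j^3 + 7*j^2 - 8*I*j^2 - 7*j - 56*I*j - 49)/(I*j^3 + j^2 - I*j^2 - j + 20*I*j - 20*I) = (-I*j^3 - j^2*(8 + 7*I) + 7*j*(-8 + I) + 49*I)/(j^3 - j^2*(1 + I) + j*(20 + I) - 20)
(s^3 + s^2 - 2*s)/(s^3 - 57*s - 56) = s*(-s^2 - s + 2)/(-s^3 + 57*s + 56)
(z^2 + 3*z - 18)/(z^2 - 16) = (z^2 + 3*z - 18)/(z^2 - 16)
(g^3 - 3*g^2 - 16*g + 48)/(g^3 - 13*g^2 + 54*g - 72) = (g + 4)/(g - 6)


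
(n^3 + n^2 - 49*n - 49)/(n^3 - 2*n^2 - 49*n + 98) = (n + 1)/(n - 2)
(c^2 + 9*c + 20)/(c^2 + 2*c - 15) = (c + 4)/(c - 3)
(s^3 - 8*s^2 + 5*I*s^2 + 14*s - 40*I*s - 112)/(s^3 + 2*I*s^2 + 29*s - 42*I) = (s - 8)/(s - 3*I)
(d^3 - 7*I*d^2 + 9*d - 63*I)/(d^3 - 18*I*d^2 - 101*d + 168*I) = (d + 3*I)/(d - 8*I)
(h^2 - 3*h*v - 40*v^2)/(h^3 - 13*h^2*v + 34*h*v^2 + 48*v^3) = (-h - 5*v)/(-h^2 + 5*h*v + 6*v^2)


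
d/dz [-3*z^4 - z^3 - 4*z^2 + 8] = z*(-12*z^2 - 3*z - 8)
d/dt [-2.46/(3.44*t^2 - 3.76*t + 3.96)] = (16.9248*t - 9.2496)/(3.44*t^2 - 3.76*t + 3.96)^2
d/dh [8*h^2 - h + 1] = 16*h - 1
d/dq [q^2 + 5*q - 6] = 2*q + 5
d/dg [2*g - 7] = 2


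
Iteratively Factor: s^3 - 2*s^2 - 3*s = (s - 3)*(s^2 + s) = (s - 3)*(s + 1)*(s)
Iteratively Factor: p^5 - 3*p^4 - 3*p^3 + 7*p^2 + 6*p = (p)*(p^4 - 3*p^3 - 3*p^2 + 7*p + 6) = p*(p - 3)*(p^3 - 3*p - 2) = p*(p - 3)*(p - 2)*(p^2 + 2*p + 1) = p*(p - 3)*(p - 2)*(p + 1)*(p + 1)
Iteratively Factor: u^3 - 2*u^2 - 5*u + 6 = (u - 1)*(u^2 - u - 6) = (u - 1)*(u + 2)*(u - 3)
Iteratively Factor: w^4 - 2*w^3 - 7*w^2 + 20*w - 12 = (w - 2)*(w^3 - 7*w + 6) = (w - 2)^2*(w^2 + 2*w - 3) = (w - 2)^2*(w + 3)*(w - 1)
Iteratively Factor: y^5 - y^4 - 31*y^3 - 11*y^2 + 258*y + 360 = (y - 4)*(y^4 + 3*y^3 - 19*y^2 - 87*y - 90) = (y - 5)*(y - 4)*(y^3 + 8*y^2 + 21*y + 18) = (y - 5)*(y - 4)*(y + 3)*(y^2 + 5*y + 6) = (y - 5)*(y - 4)*(y + 2)*(y + 3)*(y + 3)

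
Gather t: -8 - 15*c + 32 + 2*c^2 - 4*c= 2*c^2 - 19*c + 24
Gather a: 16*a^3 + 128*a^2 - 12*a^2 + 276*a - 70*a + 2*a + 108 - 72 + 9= 16*a^3 + 116*a^2 + 208*a + 45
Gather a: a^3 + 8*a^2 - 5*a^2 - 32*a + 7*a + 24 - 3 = a^3 + 3*a^2 - 25*a + 21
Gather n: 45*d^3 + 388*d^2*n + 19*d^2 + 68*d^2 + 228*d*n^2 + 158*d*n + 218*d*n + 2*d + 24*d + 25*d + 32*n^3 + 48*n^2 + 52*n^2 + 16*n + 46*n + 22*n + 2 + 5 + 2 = 45*d^3 + 87*d^2 + 51*d + 32*n^3 + n^2*(228*d + 100) + n*(388*d^2 + 376*d + 84) + 9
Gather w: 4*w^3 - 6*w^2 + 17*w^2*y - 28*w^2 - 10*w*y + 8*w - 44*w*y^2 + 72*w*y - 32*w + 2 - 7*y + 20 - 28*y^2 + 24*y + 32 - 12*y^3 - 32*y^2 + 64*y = 4*w^3 + w^2*(17*y - 34) + w*(-44*y^2 + 62*y - 24) - 12*y^3 - 60*y^2 + 81*y + 54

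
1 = 1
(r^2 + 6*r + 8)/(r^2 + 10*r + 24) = (r + 2)/(r + 6)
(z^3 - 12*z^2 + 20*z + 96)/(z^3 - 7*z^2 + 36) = (z - 8)/(z - 3)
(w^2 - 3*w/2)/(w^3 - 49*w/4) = 2*(2*w - 3)/(4*w^2 - 49)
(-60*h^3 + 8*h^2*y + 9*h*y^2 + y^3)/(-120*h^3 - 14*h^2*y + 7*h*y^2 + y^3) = (-2*h + y)/(-4*h + y)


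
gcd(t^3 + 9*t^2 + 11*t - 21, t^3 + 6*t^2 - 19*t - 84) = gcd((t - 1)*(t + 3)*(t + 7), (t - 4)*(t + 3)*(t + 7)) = t^2 + 10*t + 21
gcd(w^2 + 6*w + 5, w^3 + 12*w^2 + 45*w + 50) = w + 5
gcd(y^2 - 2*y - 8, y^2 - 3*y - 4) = y - 4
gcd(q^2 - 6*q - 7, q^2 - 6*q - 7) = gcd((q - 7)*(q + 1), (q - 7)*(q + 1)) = q^2 - 6*q - 7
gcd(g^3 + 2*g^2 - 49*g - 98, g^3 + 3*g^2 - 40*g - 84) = g^2 + 9*g + 14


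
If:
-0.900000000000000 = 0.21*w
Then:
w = -4.29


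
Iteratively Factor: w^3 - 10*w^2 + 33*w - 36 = (w - 4)*(w^2 - 6*w + 9) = (w - 4)*(w - 3)*(w - 3)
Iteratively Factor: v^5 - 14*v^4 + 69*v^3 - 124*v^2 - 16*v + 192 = (v - 4)*(v^4 - 10*v^3 + 29*v^2 - 8*v - 48) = (v - 4)^2*(v^3 - 6*v^2 + 5*v + 12) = (v - 4)^3*(v^2 - 2*v - 3) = (v - 4)^3*(v + 1)*(v - 3)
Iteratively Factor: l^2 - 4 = (l + 2)*(l - 2)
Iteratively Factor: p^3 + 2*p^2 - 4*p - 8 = (p + 2)*(p^2 - 4) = (p - 2)*(p + 2)*(p + 2)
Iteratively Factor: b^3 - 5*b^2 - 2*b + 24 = (b + 2)*(b^2 - 7*b + 12) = (b - 3)*(b + 2)*(b - 4)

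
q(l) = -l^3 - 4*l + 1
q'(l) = -3*l^2 - 4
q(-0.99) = 5.93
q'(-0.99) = -6.94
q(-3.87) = 74.44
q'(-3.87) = -48.93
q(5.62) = -198.98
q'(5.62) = -98.75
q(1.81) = -12.17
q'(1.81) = -13.83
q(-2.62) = 29.46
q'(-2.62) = -24.59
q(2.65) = -28.21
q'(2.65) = -25.07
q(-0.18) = 1.73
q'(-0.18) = -4.10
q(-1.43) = 9.64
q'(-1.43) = -10.13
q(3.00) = -38.00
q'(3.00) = -31.00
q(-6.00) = 241.00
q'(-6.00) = -112.00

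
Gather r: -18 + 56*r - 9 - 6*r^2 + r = -6*r^2 + 57*r - 27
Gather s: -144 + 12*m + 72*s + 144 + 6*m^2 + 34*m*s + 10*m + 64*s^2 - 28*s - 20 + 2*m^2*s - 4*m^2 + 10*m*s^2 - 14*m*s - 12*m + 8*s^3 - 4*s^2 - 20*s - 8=2*m^2 + 10*m + 8*s^3 + s^2*(10*m + 60) + s*(2*m^2 + 20*m + 24) - 28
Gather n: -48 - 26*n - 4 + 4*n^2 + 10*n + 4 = 4*n^2 - 16*n - 48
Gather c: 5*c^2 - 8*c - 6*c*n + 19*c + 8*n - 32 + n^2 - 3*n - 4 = 5*c^2 + c*(11 - 6*n) + n^2 + 5*n - 36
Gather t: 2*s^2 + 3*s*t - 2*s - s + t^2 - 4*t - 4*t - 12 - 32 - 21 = 2*s^2 - 3*s + t^2 + t*(3*s - 8) - 65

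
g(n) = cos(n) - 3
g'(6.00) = 0.28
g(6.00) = -2.04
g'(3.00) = -0.14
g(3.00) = -3.99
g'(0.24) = -0.24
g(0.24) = -2.03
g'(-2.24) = 0.78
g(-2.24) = -3.62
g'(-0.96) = 0.82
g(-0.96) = -2.43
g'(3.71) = 0.54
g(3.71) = -3.84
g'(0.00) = 0.00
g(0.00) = -2.00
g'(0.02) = -0.02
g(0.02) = -2.00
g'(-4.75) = -1.00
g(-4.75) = -2.96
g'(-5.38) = -0.79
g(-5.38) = -2.38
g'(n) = -sin(n)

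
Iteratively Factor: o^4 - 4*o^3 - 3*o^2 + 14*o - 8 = (o + 2)*(o^3 - 6*o^2 + 9*o - 4) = (o - 4)*(o + 2)*(o^2 - 2*o + 1) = (o - 4)*(o - 1)*(o + 2)*(o - 1)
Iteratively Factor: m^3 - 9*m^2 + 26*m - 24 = (m - 4)*(m^2 - 5*m + 6) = (m - 4)*(m - 2)*(m - 3)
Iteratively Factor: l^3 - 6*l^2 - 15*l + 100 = (l + 4)*(l^2 - 10*l + 25) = (l - 5)*(l + 4)*(l - 5)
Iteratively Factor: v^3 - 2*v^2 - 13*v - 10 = (v + 1)*(v^2 - 3*v - 10) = (v + 1)*(v + 2)*(v - 5)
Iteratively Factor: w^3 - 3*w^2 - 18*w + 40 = (w - 2)*(w^2 - w - 20) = (w - 2)*(w + 4)*(w - 5)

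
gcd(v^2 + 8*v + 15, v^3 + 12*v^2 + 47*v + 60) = v^2 + 8*v + 15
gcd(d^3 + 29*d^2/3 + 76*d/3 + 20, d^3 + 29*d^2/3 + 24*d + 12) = d + 6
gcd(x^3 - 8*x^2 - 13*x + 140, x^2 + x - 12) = x + 4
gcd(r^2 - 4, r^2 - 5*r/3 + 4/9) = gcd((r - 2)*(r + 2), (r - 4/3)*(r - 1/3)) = 1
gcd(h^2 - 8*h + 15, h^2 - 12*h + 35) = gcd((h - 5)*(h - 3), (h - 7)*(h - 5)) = h - 5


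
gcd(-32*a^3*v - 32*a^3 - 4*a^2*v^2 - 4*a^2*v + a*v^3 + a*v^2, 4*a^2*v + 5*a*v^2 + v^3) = 4*a + v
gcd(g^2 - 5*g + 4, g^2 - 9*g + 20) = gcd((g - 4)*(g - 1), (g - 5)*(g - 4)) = g - 4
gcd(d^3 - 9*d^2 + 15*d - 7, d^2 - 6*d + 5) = d - 1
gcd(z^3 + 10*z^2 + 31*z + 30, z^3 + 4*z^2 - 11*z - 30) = z^2 + 7*z + 10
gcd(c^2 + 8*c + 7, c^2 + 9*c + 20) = 1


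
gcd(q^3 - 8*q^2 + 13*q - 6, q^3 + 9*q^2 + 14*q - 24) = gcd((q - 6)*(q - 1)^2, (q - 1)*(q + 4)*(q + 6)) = q - 1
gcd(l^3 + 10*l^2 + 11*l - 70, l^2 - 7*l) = 1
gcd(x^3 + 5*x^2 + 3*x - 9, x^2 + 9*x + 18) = x + 3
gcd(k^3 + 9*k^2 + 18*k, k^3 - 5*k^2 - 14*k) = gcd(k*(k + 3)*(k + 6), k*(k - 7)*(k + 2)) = k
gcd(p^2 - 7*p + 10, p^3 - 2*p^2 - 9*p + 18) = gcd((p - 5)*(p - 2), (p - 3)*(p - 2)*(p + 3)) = p - 2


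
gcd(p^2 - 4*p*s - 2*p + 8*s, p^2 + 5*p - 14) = p - 2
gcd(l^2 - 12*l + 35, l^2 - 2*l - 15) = l - 5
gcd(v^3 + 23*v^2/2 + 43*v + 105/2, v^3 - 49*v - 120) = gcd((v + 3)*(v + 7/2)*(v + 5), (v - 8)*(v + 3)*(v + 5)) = v^2 + 8*v + 15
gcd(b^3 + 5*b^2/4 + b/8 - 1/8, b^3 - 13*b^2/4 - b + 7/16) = b^2 + b/4 - 1/8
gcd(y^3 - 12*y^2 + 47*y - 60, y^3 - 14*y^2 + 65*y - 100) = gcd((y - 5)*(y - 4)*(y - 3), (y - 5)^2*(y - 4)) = y^2 - 9*y + 20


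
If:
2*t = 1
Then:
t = 1/2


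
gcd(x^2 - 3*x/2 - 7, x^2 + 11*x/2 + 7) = x + 2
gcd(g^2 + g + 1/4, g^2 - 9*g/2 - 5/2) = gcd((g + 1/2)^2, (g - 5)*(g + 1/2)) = g + 1/2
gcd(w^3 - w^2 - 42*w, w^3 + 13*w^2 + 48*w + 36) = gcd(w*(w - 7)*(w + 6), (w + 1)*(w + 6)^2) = w + 6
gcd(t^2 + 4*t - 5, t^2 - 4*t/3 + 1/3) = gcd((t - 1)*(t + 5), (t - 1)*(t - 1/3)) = t - 1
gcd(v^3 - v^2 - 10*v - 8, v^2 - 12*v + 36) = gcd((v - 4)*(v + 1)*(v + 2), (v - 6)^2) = 1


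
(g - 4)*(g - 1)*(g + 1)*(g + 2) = g^4 - 2*g^3 - 9*g^2 + 2*g + 8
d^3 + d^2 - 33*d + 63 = (d - 3)^2*(d + 7)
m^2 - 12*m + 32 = (m - 8)*(m - 4)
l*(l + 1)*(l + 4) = l^3 + 5*l^2 + 4*l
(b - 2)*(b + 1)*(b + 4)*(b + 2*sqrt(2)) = b^4 + 2*sqrt(2)*b^3 + 3*b^3 - 6*b^2 + 6*sqrt(2)*b^2 - 12*sqrt(2)*b - 8*b - 16*sqrt(2)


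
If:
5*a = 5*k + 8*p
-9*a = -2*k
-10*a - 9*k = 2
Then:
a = -4/101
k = -18/101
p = 35/404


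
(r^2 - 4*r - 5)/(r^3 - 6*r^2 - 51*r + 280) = (r + 1)/(r^2 - r - 56)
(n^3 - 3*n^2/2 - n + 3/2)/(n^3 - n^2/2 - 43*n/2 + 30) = (n^2 - 1)/(n^2 + n - 20)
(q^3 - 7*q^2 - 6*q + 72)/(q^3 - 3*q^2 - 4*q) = (q^2 - 3*q - 18)/(q*(q + 1))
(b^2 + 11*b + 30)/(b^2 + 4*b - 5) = (b + 6)/(b - 1)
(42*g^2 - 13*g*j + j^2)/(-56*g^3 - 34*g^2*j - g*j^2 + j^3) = (-6*g + j)/(8*g^2 + 6*g*j + j^2)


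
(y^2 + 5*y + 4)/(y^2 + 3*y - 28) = (y^2 + 5*y + 4)/(y^2 + 3*y - 28)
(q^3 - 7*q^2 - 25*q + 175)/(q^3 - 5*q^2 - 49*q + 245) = (q + 5)/(q + 7)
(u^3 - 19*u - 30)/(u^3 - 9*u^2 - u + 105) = (u + 2)/(u - 7)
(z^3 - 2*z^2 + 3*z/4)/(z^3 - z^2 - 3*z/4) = (2*z - 1)/(2*z + 1)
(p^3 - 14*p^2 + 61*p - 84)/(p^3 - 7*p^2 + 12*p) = (p - 7)/p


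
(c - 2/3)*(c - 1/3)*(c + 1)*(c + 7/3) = c^4 + 7*c^3/3 - 7*c^2/9 - 43*c/27 + 14/27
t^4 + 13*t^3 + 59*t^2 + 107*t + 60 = (t + 1)*(t + 3)*(t + 4)*(t + 5)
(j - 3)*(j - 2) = j^2 - 5*j + 6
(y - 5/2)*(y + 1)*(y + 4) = y^3 + 5*y^2/2 - 17*y/2 - 10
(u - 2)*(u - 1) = u^2 - 3*u + 2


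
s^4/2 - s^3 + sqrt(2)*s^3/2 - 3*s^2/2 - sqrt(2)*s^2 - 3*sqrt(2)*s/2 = s*(s/2 + 1/2)*(s - 3)*(s + sqrt(2))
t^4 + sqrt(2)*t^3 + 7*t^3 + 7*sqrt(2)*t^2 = t^2*(t + 7)*(t + sqrt(2))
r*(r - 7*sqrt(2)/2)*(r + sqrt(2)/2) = r^3 - 3*sqrt(2)*r^2 - 7*r/2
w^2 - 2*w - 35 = (w - 7)*(w + 5)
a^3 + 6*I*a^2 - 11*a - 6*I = (a + I)*(a + 2*I)*(a + 3*I)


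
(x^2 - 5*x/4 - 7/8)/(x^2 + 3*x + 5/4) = (4*x - 7)/(2*(2*x + 5))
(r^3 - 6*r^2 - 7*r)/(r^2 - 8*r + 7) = r*(r + 1)/(r - 1)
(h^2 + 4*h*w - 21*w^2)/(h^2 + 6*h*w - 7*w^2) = (-h + 3*w)/(-h + w)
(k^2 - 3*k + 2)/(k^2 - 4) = (k - 1)/(k + 2)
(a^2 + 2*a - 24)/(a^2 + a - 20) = (a + 6)/(a + 5)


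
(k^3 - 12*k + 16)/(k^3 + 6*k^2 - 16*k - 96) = (k^2 - 4*k + 4)/(k^2 + 2*k - 24)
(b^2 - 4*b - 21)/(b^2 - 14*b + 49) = (b + 3)/(b - 7)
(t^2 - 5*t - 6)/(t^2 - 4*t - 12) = (t + 1)/(t + 2)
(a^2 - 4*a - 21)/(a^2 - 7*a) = (a + 3)/a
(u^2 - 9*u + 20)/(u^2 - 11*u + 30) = (u - 4)/(u - 6)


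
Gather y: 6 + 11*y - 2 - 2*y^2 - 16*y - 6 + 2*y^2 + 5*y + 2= 0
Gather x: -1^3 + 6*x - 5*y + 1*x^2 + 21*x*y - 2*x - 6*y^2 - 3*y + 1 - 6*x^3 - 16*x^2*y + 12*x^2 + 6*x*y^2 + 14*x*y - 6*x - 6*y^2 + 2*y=-6*x^3 + x^2*(13 - 16*y) + x*(6*y^2 + 35*y - 2) - 12*y^2 - 6*y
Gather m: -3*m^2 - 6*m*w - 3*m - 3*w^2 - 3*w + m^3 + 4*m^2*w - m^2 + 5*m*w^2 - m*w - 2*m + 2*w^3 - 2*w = m^3 + m^2*(4*w - 4) + m*(5*w^2 - 7*w - 5) + 2*w^3 - 3*w^2 - 5*w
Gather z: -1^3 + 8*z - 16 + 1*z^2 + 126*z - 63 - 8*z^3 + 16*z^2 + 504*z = -8*z^3 + 17*z^2 + 638*z - 80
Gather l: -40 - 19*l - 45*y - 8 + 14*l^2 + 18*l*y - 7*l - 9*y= 14*l^2 + l*(18*y - 26) - 54*y - 48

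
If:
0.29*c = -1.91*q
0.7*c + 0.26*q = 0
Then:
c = 0.00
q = 0.00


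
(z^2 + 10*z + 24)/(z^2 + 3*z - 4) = (z + 6)/(z - 1)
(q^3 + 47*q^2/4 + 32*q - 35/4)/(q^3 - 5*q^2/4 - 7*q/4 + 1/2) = (q^2 + 12*q + 35)/(q^2 - q - 2)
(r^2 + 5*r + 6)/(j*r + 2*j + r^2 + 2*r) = (r + 3)/(j + r)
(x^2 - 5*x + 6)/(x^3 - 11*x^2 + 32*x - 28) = (x - 3)/(x^2 - 9*x + 14)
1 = 1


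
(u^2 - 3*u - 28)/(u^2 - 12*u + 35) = (u + 4)/(u - 5)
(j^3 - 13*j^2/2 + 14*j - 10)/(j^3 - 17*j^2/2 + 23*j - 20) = (j - 2)/(j - 4)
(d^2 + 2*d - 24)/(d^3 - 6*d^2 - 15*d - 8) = (-d^2 - 2*d + 24)/(-d^3 + 6*d^2 + 15*d + 8)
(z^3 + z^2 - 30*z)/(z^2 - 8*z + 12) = z*(z^2 + z - 30)/(z^2 - 8*z + 12)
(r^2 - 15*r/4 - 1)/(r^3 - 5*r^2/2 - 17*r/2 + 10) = (4*r + 1)/(2*(2*r^2 + 3*r - 5))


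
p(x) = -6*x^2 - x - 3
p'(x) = -12*x - 1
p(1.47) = -17.44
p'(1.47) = -18.64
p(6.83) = -289.72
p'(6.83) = -82.96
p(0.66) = -6.27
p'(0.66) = -8.92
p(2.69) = -49.11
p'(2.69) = -33.28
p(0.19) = -3.41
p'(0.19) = -3.28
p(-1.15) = -9.78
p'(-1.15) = 12.80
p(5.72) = -205.03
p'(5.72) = -69.64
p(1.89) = -26.32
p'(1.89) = -23.68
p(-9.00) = -480.00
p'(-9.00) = 107.00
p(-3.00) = -54.00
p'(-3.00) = 35.00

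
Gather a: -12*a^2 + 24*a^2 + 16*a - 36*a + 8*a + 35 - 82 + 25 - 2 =12*a^2 - 12*a - 24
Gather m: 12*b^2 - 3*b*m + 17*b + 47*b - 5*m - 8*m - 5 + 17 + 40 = 12*b^2 + 64*b + m*(-3*b - 13) + 52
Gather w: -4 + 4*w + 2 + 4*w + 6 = 8*w + 4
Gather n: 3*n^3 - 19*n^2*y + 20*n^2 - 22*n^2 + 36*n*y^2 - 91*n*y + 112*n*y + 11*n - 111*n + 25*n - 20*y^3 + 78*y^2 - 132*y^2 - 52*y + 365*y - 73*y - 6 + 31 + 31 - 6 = 3*n^3 + n^2*(-19*y - 2) + n*(36*y^2 + 21*y - 75) - 20*y^3 - 54*y^2 + 240*y + 50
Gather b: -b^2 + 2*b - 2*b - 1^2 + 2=1 - b^2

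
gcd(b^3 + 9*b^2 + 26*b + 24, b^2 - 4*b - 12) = b + 2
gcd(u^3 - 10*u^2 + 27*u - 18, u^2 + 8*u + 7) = 1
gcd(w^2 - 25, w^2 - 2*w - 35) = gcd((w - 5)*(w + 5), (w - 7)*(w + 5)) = w + 5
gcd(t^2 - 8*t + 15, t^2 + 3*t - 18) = t - 3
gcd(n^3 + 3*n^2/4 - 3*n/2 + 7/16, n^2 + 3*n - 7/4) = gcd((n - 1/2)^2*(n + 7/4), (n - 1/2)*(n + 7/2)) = n - 1/2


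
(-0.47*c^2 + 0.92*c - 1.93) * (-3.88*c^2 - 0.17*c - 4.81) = 1.8236*c^4 - 3.4897*c^3 + 9.5927*c^2 - 4.0971*c + 9.2833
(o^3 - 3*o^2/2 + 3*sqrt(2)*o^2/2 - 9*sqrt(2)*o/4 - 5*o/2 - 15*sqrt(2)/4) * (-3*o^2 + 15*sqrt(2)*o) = -3*o^5 + 9*o^4/2 + 21*sqrt(2)*o^4/2 - 63*sqrt(2)*o^3/4 + 105*o^3/2 - 135*o^2/2 - 105*sqrt(2)*o^2/4 - 225*o/2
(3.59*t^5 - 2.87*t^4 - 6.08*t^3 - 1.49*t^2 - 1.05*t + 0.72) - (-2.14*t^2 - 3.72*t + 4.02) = 3.59*t^5 - 2.87*t^4 - 6.08*t^3 + 0.65*t^2 + 2.67*t - 3.3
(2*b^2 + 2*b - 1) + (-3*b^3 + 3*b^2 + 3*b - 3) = -3*b^3 + 5*b^2 + 5*b - 4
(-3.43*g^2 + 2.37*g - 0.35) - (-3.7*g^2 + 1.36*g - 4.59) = 0.27*g^2 + 1.01*g + 4.24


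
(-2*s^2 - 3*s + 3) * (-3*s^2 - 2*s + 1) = 6*s^4 + 13*s^3 - 5*s^2 - 9*s + 3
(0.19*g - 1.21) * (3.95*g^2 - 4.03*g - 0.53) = 0.7505*g^3 - 5.5452*g^2 + 4.7756*g + 0.6413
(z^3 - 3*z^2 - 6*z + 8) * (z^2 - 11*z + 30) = z^5 - 14*z^4 + 57*z^3 - 16*z^2 - 268*z + 240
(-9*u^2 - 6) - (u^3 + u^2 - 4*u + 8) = -u^3 - 10*u^2 + 4*u - 14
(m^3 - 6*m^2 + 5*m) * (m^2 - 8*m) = m^5 - 14*m^4 + 53*m^3 - 40*m^2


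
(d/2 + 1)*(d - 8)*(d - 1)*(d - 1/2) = d^4/2 - 15*d^3/4 - 13*d^2/4 + 21*d/2 - 4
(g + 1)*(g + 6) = g^2 + 7*g + 6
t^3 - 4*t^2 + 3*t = t*(t - 3)*(t - 1)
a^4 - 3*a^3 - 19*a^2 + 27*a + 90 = (a - 5)*(a - 3)*(a + 2)*(a + 3)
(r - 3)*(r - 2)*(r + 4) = r^3 - r^2 - 14*r + 24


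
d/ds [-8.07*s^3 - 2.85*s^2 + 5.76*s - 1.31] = -24.21*s^2 - 5.7*s + 5.76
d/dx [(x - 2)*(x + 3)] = 2*x + 1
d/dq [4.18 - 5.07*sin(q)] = -5.07*cos(q)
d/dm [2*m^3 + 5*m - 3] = 6*m^2 + 5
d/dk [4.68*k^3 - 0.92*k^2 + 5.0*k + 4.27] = 14.04*k^2 - 1.84*k + 5.0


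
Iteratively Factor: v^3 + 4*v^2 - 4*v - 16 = (v + 4)*(v^2 - 4) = (v - 2)*(v + 4)*(v + 2)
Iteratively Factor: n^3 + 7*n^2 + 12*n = (n)*(n^2 + 7*n + 12) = n*(n + 3)*(n + 4)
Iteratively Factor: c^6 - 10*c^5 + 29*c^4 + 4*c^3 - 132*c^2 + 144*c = (c - 3)*(c^5 - 7*c^4 + 8*c^3 + 28*c^2 - 48*c) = c*(c - 3)*(c^4 - 7*c^3 + 8*c^2 + 28*c - 48) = c*(c - 3)*(c + 2)*(c^3 - 9*c^2 + 26*c - 24) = c*(c - 4)*(c - 3)*(c + 2)*(c^2 - 5*c + 6) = c*(c - 4)*(c - 3)*(c - 2)*(c + 2)*(c - 3)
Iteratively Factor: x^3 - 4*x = (x)*(x^2 - 4) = x*(x + 2)*(x - 2)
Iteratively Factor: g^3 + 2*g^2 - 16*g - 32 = (g - 4)*(g^2 + 6*g + 8) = (g - 4)*(g + 4)*(g + 2)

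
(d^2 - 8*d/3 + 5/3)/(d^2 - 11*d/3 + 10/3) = (d - 1)/(d - 2)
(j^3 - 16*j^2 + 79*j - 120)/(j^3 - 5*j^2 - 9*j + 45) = (j - 8)/(j + 3)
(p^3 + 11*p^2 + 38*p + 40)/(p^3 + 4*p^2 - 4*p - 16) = (p + 5)/(p - 2)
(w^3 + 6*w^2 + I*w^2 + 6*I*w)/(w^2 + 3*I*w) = (w^2 + w*(6 + I) + 6*I)/(w + 3*I)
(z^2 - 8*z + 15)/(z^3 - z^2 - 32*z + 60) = (z - 3)/(z^2 + 4*z - 12)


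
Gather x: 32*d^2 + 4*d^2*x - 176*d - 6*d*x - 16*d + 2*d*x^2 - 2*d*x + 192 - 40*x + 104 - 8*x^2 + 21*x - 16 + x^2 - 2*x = 32*d^2 - 192*d + x^2*(2*d - 7) + x*(4*d^2 - 8*d - 21) + 280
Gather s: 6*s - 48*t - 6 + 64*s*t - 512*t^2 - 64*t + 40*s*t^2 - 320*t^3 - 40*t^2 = s*(40*t^2 + 64*t + 6) - 320*t^3 - 552*t^2 - 112*t - 6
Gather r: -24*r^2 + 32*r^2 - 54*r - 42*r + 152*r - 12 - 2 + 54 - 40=8*r^2 + 56*r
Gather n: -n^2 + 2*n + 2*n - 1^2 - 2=-n^2 + 4*n - 3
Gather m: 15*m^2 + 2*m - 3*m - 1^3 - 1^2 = 15*m^2 - m - 2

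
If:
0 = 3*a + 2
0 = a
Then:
No Solution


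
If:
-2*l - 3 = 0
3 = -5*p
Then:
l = -3/2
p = -3/5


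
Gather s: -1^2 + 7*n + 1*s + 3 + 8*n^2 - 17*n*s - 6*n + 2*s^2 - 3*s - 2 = 8*n^2 + n + 2*s^2 + s*(-17*n - 2)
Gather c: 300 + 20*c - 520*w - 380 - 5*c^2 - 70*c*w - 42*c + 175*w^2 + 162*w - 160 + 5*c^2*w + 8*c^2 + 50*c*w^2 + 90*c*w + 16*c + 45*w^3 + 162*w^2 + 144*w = c^2*(5*w + 3) + c*(50*w^2 + 20*w - 6) + 45*w^3 + 337*w^2 - 214*w - 240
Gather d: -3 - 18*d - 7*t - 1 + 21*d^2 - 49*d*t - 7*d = 21*d^2 + d*(-49*t - 25) - 7*t - 4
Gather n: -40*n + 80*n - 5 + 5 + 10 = 40*n + 10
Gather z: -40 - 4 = -44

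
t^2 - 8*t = t*(t - 8)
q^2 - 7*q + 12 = (q - 4)*(q - 3)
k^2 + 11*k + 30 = (k + 5)*(k + 6)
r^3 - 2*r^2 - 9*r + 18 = (r - 3)*(r - 2)*(r + 3)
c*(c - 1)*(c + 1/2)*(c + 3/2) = c^4 + c^3 - 5*c^2/4 - 3*c/4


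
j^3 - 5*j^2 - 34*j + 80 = (j - 8)*(j - 2)*(j + 5)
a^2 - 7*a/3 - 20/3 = (a - 4)*(a + 5/3)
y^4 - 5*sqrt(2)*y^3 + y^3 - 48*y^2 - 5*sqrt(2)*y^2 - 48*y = y*(y + 1)*(y - 8*sqrt(2))*(y + 3*sqrt(2))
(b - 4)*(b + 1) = b^2 - 3*b - 4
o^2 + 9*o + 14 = (o + 2)*(o + 7)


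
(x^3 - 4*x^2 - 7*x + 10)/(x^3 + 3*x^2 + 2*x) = (x^2 - 6*x + 5)/(x*(x + 1))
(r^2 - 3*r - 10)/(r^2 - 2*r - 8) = (r - 5)/(r - 4)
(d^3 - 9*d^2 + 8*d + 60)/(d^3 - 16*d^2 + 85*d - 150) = (d + 2)/(d - 5)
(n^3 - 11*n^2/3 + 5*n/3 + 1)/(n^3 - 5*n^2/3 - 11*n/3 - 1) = (n - 1)/(n + 1)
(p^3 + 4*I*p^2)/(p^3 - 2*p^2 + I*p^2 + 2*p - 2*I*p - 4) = p^2*(p + 4*I)/(p^3 + p^2*(-2 + I) + 2*p*(1 - I) - 4)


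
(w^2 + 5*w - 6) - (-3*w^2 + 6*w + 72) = 4*w^2 - w - 78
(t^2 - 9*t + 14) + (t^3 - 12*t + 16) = t^3 + t^2 - 21*t + 30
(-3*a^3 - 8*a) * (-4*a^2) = 12*a^5 + 32*a^3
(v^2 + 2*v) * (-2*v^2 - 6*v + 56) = -2*v^4 - 10*v^3 + 44*v^2 + 112*v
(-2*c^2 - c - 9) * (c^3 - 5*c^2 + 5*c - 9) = -2*c^5 + 9*c^4 - 14*c^3 + 58*c^2 - 36*c + 81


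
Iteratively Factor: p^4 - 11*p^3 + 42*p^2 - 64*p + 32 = (p - 4)*(p^3 - 7*p^2 + 14*p - 8) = (p - 4)*(p - 2)*(p^2 - 5*p + 4) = (p - 4)^2*(p - 2)*(p - 1)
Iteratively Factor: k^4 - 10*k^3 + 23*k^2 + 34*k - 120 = (k - 3)*(k^3 - 7*k^2 + 2*k + 40) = (k - 4)*(k - 3)*(k^2 - 3*k - 10) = (k - 4)*(k - 3)*(k + 2)*(k - 5)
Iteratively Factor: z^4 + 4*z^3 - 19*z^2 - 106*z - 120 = (z + 2)*(z^3 + 2*z^2 - 23*z - 60) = (z - 5)*(z + 2)*(z^2 + 7*z + 12) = (z - 5)*(z + 2)*(z + 4)*(z + 3)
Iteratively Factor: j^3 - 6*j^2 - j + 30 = (j + 2)*(j^2 - 8*j + 15) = (j - 5)*(j + 2)*(j - 3)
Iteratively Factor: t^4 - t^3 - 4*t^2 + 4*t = (t - 1)*(t^3 - 4*t) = (t - 1)*(t + 2)*(t^2 - 2*t) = t*(t - 1)*(t + 2)*(t - 2)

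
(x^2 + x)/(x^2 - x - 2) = x/(x - 2)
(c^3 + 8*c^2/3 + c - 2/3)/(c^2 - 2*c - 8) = (3*c^2 + 2*c - 1)/(3*(c - 4))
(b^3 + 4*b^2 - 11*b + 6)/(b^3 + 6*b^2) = 1 - 2/b + b^(-2)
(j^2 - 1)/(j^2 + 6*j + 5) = (j - 1)/(j + 5)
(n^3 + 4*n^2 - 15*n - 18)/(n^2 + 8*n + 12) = (n^2 - 2*n - 3)/(n + 2)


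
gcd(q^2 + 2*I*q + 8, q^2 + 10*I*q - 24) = q + 4*I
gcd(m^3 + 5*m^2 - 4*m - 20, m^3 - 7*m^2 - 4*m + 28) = m^2 - 4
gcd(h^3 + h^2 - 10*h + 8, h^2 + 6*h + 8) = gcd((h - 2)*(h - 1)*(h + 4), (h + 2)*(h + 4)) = h + 4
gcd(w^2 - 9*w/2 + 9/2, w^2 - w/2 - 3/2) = w - 3/2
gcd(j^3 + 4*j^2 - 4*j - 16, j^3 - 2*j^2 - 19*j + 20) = j + 4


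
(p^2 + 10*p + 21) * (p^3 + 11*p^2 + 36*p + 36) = p^5 + 21*p^4 + 167*p^3 + 627*p^2 + 1116*p + 756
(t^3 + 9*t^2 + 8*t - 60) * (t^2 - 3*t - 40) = t^5 + 6*t^4 - 59*t^3 - 444*t^2 - 140*t + 2400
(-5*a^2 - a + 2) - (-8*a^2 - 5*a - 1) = 3*a^2 + 4*a + 3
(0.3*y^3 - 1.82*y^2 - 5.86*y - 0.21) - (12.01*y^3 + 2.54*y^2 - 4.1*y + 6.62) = -11.71*y^3 - 4.36*y^2 - 1.76*y - 6.83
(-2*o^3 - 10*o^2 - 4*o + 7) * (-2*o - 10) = 4*o^4 + 40*o^3 + 108*o^2 + 26*o - 70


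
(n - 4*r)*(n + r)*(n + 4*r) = n^3 + n^2*r - 16*n*r^2 - 16*r^3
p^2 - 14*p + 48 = (p - 8)*(p - 6)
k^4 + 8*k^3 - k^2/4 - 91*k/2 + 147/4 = (k - 3/2)*(k - 1)*(k + 7/2)*(k + 7)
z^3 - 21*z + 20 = (z - 4)*(z - 1)*(z + 5)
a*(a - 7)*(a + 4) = a^3 - 3*a^2 - 28*a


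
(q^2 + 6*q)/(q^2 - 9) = q*(q + 6)/(q^2 - 9)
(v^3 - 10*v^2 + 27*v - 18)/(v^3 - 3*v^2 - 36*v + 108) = (v - 1)/(v + 6)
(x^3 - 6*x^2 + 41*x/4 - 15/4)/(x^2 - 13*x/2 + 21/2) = (4*x^2 - 12*x + 5)/(2*(2*x - 7))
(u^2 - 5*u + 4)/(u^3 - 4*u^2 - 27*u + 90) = (u^2 - 5*u + 4)/(u^3 - 4*u^2 - 27*u + 90)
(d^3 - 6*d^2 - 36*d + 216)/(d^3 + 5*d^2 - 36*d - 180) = (d - 6)/(d + 5)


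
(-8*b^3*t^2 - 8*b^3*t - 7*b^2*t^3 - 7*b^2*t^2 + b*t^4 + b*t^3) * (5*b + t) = -40*b^4*t^2 - 40*b^4*t - 43*b^3*t^3 - 43*b^3*t^2 - 2*b^2*t^4 - 2*b^2*t^3 + b*t^5 + b*t^4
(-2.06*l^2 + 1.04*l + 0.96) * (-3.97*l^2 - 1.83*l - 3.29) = 8.1782*l^4 - 0.359*l^3 + 1.063*l^2 - 5.1784*l - 3.1584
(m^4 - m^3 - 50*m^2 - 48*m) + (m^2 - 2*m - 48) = m^4 - m^3 - 49*m^2 - 50*m - 48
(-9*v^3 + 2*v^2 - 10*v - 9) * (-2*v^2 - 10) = 18*v^5 - 4*v^4 + 110*v^3 - 2*v^2 + 100*v + 90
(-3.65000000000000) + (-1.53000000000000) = -5.18000000000000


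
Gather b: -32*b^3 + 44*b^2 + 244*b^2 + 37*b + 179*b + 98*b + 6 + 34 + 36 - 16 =-32*b^3 + 288*b^2 + 314*b + 60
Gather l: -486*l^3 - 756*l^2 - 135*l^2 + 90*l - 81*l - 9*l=-486*l^3 - 891*l^2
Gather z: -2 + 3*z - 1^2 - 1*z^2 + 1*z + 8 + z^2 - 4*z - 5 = 0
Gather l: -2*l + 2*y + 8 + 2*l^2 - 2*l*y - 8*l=2*l^2 + l*(-2*y - 10) + 2*y + 8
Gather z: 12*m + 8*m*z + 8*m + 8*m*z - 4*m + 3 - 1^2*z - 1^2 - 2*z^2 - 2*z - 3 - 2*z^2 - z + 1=16*m - 4*z^2 + z*(16*m - 4)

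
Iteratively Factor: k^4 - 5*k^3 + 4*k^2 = (k)*(k^3 - 5*k^2 + 4*k) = k*(k - 4)*(k^2 - k) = k*(k - 4)*(k - 1)*(k)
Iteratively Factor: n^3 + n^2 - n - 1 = (n - 1)*(n^2 + 2*n + 1) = (n - 1)*(n + 1)*(n + 1)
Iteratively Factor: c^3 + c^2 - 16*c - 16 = (c + 4)*(c^2 - 3*c - 4) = (c - 4)*(c + 4)*(c + 1)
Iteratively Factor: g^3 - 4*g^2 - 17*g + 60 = (g - 3)*(g^2 - g - 20) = (g - 5)*(g - 3)*(g + 4)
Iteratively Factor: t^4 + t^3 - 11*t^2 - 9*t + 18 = (t + 3)*(t^3 - 2*t^2 - 5*t + 6) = (t - 3)*(t + 3)*(t^2 + t - 2) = (t - 3)*(t + 2)*(t + 3)*(t - 1)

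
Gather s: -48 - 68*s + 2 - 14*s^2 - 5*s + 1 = -14*s^2 - 73*s - 45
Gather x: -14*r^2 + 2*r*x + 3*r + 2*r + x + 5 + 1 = -14*r^2 + 5*r + x*(2*r + 1) + 6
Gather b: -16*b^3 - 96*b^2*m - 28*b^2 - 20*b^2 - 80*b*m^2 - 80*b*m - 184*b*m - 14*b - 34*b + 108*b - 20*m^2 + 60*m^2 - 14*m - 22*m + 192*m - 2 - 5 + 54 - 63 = -16*b^3 + b^2*(-96*m - 48) + b*(-80*m^2 - 264*m + 60) + 40*m^2 + 156*m - 16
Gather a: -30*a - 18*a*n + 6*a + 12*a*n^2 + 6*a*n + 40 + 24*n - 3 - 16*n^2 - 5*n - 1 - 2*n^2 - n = a*(12*n^2 - 12*n - 24) - 18*n^2 + 18*n + 36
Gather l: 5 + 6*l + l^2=l^2 + 6*l + 5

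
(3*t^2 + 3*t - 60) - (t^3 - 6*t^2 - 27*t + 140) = -t^3 + 9*t^2 + 30*t - 200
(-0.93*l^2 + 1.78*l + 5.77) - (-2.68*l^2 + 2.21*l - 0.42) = 1.75*l^2 - 0.43*l + 6.19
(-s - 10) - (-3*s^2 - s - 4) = 3*s^2 - 6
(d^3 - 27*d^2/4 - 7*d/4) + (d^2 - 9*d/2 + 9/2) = d^3 - 23*d^2/4 - 25*d/4 + 9/2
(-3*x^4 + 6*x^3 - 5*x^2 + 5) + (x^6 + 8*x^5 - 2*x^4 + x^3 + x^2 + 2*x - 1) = x^6 + 8*x^5 - 5*x^4 + 7*x^3 - 4*x^2 + 2*x + 4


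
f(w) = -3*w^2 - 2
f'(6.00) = -36.00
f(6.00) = -110.00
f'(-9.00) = 54.00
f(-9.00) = -245.00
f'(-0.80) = 4.80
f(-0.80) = -3.92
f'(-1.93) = 11.58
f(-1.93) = -13.17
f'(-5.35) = 32.10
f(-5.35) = -87.87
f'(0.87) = -5.22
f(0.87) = -4.27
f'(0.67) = -4.02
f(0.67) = -3.35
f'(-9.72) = 58.32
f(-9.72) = -285.44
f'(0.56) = -3.36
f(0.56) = -2.94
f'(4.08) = -24.48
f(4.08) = -51.94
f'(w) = -6*w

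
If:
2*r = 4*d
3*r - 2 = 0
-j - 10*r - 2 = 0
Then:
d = 1/3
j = -26/3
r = 2/3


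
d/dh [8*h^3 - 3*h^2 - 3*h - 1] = 24*h^2 - 6*h - 3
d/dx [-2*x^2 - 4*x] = -4*x - 4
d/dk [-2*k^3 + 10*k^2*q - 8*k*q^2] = -6*k^2 + 20*k*q - 8*q^2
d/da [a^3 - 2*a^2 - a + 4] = 3*a^2 - 4*a - 1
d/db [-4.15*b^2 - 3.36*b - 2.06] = -8.3*b - 3.36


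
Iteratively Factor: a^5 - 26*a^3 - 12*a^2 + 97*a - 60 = (a - 5)*(a^4 + 5*a^3 - a^2 - 17*a + 12) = (a - 5)*(a - 1)*(a^3 + 6*a^2 + 5*a - 12) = (a - 5)*(a - 1)^2*(a^2 + 7*a + 12) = (a - 5)*(a - 1)^2*(a + 4)*(a + 3)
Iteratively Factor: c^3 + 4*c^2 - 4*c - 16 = (c - 2)*(c^2 + 6*c + 8) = (c - 2)*(c + 2)*(c + 4)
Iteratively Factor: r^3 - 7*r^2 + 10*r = (r - 2)*(r^2 - 5*r) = (r - 5)*(r - 2)*(r)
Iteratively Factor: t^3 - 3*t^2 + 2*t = (t)*(t^2 - 3*t + 2) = t*(t - 1)*(t - 2)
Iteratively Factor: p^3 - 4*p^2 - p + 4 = (p - 4)*(p^2 - 1) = (p - 4)*(p + 1)*(p - 1)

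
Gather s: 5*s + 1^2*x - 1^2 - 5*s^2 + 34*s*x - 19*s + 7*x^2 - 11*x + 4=-5*s^2 + s*(34*x - 14) + 7*x^2 - 10*x + 3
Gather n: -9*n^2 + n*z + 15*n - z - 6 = -9*n^2 + n*(z + 15) - z - 6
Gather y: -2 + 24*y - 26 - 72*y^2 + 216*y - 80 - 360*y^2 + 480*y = -432*y^2 + 720*y - 108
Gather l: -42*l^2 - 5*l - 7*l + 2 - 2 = -42*l^2 - 12*l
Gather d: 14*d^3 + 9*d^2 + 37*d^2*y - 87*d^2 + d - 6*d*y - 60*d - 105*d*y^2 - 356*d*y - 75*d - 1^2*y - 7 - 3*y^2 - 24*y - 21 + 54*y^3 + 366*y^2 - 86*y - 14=14*d^3 + d^2*(37*y - 78) + d*(-105*y^2 - 362*y - 134) + 54*y^3 + 363*y^2 - 111*y - 42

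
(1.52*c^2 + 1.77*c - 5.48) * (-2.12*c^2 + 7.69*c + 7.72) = -3.2224*c^4 + 7.9364*c^3 + 36.9633*c^2 - 28.4768*c - 42.3056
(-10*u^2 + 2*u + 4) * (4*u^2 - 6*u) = -40*u^4 + 68*u^3 + 4*u^2 - 24*u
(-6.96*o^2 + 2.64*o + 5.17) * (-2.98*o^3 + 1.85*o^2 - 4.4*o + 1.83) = 20.7408*o^5 - 20.7432*o^4 + 20.1014*o^3 - 14.7883*o^2 - 17.9168*o + 9.4611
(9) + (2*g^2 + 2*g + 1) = 2*g^2 + 2*g + 10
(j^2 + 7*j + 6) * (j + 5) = j^3 + 12*j^2 + 41*j + 30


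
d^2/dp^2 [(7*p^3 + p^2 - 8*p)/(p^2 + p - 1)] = 2*(5*p^3 - 18*p^2 - 3*p - 7)/(p^6 + 3*p^5 - 5*p^3 + 3*p - 1)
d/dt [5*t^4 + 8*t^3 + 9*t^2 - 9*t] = 20*t^3 + 24*t^2 + 18*t - 9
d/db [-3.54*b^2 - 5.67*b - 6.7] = -7.08*b - 5.67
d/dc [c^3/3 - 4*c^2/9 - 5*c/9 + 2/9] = c^2 - 8*c/9 - 5/9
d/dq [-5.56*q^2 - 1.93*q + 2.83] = -11.12*q - 1.93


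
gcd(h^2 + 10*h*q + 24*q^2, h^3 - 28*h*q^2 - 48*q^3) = h + 4*q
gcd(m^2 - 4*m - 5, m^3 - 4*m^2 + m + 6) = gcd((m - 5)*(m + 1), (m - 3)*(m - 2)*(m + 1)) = m + 1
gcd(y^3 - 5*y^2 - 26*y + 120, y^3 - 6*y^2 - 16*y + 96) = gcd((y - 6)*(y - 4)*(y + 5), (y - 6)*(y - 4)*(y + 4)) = y^2 - 10*y + 24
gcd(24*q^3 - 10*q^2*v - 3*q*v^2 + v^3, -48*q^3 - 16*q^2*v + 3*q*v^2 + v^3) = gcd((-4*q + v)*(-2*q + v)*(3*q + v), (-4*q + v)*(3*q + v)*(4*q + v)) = 12*q^2 + q*v - v^2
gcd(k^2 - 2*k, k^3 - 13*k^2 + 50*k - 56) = k - 2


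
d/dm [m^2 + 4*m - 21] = 2*m + 4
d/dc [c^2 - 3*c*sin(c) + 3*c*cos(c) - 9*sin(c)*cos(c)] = -3*sqrt(2)*c*sin(c + pi/4) + 2*c - 9*cos(2*c) + 3*sqrt(2)*cos(c + pi/4)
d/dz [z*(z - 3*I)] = 2*z - 3*I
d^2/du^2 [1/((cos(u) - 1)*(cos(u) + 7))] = (-4*sin(u)^4 + 66*sin(u)^2 - 39*cos(u)/2 - 9*cos(3*u)/2 + 24)/((cos(u) - 1)^3*(cos(u) + 7)^3)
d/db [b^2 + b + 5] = 2*b + 1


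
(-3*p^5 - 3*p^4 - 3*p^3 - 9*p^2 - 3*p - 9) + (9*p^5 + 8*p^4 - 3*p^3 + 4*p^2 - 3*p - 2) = 6*p^5 + 5*p^4 - 6*p^3 - 5*p^2 - 6*p - 11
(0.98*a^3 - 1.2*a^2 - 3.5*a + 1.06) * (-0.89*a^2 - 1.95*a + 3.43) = -0.8722*a^5 - 0.843*a^4 + 8.8164*a^3 + 1.7656*a^2 - 14.072*a + 3.6358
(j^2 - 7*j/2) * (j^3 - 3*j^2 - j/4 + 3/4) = j^5 - 13*j^4/2 + 41*j^3/4 + 13*j^2/8 - 21*j/8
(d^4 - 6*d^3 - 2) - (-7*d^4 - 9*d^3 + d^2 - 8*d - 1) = 8*d^4 + 3*d^3 - d^2 + 8*d - 1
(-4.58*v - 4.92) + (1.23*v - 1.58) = -3.35*v - 6.5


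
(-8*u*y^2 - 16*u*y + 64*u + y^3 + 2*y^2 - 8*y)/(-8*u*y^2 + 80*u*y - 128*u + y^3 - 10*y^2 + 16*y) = (y + 4)/(y - 8)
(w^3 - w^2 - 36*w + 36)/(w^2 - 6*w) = w + 5 - 6/w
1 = 1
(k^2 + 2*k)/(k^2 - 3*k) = (k + 2)/(k - 3)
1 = 1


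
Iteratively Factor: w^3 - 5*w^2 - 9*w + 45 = (w + 3)*(w^2 - 8*w + 15) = (w - 5)*(w + 3)*(w - 3)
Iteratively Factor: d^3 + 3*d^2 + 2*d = (d + 2)*(d^2 + d) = (d + 1)*(d + 2)*(d)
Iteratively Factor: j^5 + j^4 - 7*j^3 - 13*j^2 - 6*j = (j + 1)*(j^4 - 7*j^2 - 6*j) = (j - 3)*(j + 1)*(j^3 + 3*j^2 + 2*j) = (j - 3)*(j + 1)^2*(j^2 + 2*j) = (j - 3)*(j + 1)^2*(j + 2)*(j)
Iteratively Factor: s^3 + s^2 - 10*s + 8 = (s + 4)*(s^2 - 3*s + 2) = (s - 1)*(s + 4)*(s - 2)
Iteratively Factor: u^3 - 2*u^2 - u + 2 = (u - 1)*(u^2 - u - 2) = (u - 1)*(u + 1)*(u - 2)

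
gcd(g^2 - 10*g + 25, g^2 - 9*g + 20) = g - 5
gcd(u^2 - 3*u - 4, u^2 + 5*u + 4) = u + 1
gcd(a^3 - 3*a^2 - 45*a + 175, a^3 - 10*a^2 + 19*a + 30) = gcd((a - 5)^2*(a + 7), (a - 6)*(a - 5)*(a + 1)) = a - 5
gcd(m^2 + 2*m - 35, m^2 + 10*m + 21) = m + 7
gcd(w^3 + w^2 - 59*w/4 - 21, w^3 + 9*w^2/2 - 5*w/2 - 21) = w + 7/2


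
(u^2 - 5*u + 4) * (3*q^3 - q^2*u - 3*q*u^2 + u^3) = 3*q^3*u^2 - 15*q^3*u + 12*q^3 - q^2*u^3 + 5*q^2*u^2 - 4*q^2*u - 3*q*u^4 + 15*q*u^3 - 12*q*u^2 + u^5 - 5*u^4 + 4*u^3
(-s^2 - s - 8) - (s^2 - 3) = -2*s^2 - s - 5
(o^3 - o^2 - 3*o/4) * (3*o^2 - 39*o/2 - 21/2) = 3*o^5 - 45*o^4/2 + 27*o^3/4 + 201*o^2/8 + 63*o/8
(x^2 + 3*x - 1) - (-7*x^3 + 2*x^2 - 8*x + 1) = 7*x^3 - x^2 + 11*x - 2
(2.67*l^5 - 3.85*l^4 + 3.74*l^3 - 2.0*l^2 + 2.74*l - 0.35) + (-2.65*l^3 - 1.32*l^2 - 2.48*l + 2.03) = 2.67*l^5 - 3.85*l^4 + 1.09*l^3 - 3.32*l^2 + 0.26*l + 1.68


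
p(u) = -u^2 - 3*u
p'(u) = -2*u - 3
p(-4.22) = -5.15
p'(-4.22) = 5.44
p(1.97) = -9.79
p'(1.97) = -6.94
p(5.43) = -45.77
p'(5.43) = -13.86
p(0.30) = -0.99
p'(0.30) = -3.60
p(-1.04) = 2.04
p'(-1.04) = -0.92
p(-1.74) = 2.19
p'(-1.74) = 0.48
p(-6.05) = -18.45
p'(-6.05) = 9.10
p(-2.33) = 1.56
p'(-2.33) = 1.66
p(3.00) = -18.00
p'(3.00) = -9.00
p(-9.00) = -54.00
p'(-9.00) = 15.00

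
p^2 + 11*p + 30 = (p + 5)*(p + 6)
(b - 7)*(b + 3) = b^2 - 4*b - 21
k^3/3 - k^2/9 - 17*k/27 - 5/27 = (k/3 + 1/3)*(k - 5/3)*(k + 1/3)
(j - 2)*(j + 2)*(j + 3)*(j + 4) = j^4 + 7*j^3 + 8*j^2 - 28*j - 48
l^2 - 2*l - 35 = (l - 7)*(l + 5)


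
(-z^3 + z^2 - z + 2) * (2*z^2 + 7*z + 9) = -2*z^5 - 5*z^4 - 4*z^3 + 6*z^2 + 5*z + 18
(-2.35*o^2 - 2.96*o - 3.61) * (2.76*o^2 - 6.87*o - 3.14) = -6.486*o^4 + 7.9749*o^3 + 17.7506*o^2 + 34.0951*o + 11.3354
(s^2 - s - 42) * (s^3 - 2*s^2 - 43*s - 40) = s^5 - 3*s^4 - 83*s^3 + 87*s^2 + 1846*s + 1680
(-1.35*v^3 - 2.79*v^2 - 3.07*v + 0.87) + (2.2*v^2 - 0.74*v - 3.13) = -1.35*v^3 - 0.59*v^2 - 3.81*v - 2.26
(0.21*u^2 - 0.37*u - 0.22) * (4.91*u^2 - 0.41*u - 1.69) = 1.0311*u^4 - 1.9028*u^3 - 1.2834*u^2 + 0.7155*u + 0.3718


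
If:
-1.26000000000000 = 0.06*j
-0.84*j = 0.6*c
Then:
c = 29.40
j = -21.00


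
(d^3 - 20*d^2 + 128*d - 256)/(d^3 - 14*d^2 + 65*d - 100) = (d^2 - 16*d + 64)/(d^2 - 10*d + 25)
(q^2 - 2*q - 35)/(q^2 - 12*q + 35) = (q + 5)/(q - 5)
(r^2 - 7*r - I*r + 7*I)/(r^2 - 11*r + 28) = (r - I)/(r - 4)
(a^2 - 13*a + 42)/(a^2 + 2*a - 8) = (a^2 - 13*a + 42)/(a^2 + 2*a - 8)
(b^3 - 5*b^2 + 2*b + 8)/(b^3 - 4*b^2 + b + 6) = (b - 4)/(b - 3)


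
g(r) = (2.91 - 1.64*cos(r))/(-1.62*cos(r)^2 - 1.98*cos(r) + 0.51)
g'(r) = (2.91 - 1.64*cos(r))*(-3.24*sin(r)*cos(r) - 1.98*sin(r))/(-1.62*cos(r)^2 - 1.98*cos(r) + 0.51)^2 + 1.64*sin(r)/(-1.62*cos(r)^2 - 1.98*cos(r) + 0.51)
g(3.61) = 4.43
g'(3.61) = -2.60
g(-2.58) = 4.19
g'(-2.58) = -2.51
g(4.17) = 3.41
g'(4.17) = -0.46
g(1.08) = -2.73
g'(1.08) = -12.63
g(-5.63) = -0.77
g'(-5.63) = -1.50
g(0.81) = -1.09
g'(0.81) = -2.79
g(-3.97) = 3.63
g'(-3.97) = 1.60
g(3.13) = 5.23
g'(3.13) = 0.11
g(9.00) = 4.54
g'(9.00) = 2.58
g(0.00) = -0.41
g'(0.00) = 0.00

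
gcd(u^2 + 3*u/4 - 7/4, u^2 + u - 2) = u - 1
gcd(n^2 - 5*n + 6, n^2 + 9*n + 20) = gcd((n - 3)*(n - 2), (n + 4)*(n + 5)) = 1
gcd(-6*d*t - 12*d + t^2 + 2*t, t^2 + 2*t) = t + 2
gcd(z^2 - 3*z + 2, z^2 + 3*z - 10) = z - 2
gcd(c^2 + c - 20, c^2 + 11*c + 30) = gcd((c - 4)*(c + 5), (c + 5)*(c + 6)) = c + 5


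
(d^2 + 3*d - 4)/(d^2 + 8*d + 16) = (d - 1)/(d + 4)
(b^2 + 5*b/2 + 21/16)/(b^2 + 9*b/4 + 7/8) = (4*b + 3)/(2*(2*b + 1))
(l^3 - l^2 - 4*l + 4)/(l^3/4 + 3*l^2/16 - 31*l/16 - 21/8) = 16*(l^2 - 3*l + 2)/(4*l^2 - 5*l - 21)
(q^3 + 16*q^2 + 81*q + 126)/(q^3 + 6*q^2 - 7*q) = (q^2 + 9*q + 18)/(q*(q - 1))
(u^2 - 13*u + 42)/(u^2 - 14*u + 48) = (u - 7)/(u - 8)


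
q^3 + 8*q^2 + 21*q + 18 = (q + 2)*(q + 3)^2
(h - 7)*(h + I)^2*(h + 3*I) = h^4 - 7*h^3 + 5*I*h^3 - 7*h^2 - 35*I*h^2 + 49*h - 3*I*h + 21*I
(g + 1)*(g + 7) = g^2 + 8*g + 7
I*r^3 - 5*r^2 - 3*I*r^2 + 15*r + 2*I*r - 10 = (r - 2)*(r + 5*I)*(I*r - I)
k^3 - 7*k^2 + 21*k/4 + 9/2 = (k - 6)*(k - 3/2)*(k + 1/2)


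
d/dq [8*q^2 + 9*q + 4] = 16*q + 9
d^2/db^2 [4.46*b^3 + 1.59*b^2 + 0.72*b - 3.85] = 26.76*b + 3.18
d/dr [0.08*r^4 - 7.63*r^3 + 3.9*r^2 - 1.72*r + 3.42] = 0.32*r^3 - 22.89*r^2 + 7.8*r - 1.72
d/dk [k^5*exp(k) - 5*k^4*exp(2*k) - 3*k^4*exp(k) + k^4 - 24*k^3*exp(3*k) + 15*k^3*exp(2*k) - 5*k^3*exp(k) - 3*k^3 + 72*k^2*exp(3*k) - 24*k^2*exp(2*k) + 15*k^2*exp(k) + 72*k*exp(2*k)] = k^5*exp(k) - 10*k^4*exp(2*k) + 2*k^4*exp(k) - 72*k^3*exp(3*k) + 10*k^3*exp(2*k) - 17*k^3*exp(k) + 4*k^3 + 144*k^2*exp(3*k) - 3*k^2*exp(2*k) - 9*k^2 + 144*k*exp(3*k) + 96*k*exp(2*k) + 30*k*exp(k) + 72*exp(2*k)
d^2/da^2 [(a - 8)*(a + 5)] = 2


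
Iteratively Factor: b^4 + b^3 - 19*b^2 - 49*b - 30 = (b + 3)*(b^3 - 2*b^2 - 13*b - 10) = (b + 2)*(b + 3)*(b^2 - 4*b - 5) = (b - 5)*(b + 2)*(b + 3)*(b + 1)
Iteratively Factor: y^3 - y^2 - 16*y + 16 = (y - 1)*(y^2 - 16) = (y - 4)*(y - 1)*(y + 4)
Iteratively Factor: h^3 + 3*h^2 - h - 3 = (h - 1)*(h^2 + 4*h + 3) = (h - 1)*(h + 1)*(h + 3)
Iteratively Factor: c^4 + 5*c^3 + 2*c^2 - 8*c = (c)*(c^3 + 5*c^2 + 2*c - 8) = c*(c + 4)*(c^2 + c - 2) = c*(c + 2)*(c + 4)*(c - 1)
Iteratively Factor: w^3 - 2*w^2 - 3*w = (w + 1)*(w^2 - 3*w) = w*(w + 1)*(w - 3)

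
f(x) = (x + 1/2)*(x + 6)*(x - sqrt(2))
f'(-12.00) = 303.75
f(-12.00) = -925.58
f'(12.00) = 547.87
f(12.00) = 2381.80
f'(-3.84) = -1.01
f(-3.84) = 37.91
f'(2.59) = 40.28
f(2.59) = 31.21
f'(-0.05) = -6.69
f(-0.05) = -3.92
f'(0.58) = 0.72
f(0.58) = -5.93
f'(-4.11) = 2.68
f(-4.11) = 37.69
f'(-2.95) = -10.09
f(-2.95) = 32.61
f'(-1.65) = -14.81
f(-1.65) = 15.33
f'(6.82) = 202.71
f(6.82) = 507.29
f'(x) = (x + 1/2)*(x + 6) + (x + 1/2)*(x - sqrt(2)) + (x + 6)*(x - sqrt(2))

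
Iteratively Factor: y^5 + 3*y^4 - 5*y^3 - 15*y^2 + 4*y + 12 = (y + 1)*(y^4 + 2*y^3 - 7*y^2 - 8*y + 12) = (y + 1)*(y + 3)*(y^3 - y^2 - 4*y + 4) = (y - 1)*(y + 1)*(y + 3)*(y^2 - 4) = (y - 2)*(y - 1)*(y + 1)*(y + 3)*(y + 2)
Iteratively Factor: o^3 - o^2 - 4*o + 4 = (o - 2)*(o^2 + o - 2) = (o - 2)*(o + 2)*(o - 1)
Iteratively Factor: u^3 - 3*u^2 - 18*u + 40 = (u - 5)*(u^2 + 2*u - 8) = (u - 5)*(u - 2)*(u + 4)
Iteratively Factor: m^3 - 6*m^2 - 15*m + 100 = (m - 5)*(m^2 - m - 20) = (m - 5)^2*(m + 4)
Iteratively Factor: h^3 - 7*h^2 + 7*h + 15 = (h - 3)*(h^2 - 4*h - 5) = (h - 3)*(h + 1)*(h - 5)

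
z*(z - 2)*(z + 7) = z^3 + 5*z^2 - 14*z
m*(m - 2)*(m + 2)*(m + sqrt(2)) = m^4 + sqrt(2)*m^3 - 4*m^2 - 4*sqrt(2)*m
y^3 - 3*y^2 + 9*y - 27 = (y - 3)*(y - 3*I)*(y + 3*I)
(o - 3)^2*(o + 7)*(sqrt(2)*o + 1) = sqrt(2)*o^4 + o^3 + sqrt(2)*o^3 - 33*sqrt(2)*o^2 + o^2 - 33*o + 63*sqrt(2)*o + 63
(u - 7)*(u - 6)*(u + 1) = u^3 - 12*u^2 + 29*u + 42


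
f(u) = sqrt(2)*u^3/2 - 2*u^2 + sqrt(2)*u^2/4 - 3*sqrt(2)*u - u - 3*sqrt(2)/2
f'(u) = 3*sqrt(2)*u^2/2 - 4*u + sqrt(2)*u/2 - 3*sqrt(2) - 1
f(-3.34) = -29.32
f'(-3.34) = 29.42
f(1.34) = -10.40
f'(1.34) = -5.85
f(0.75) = -6.68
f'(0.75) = -6.52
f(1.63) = -11.98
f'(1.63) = -4.97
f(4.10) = -2.56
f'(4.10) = 16.92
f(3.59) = -9.45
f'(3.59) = 10.28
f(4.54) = 6.31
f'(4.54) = 23.53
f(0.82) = -7.14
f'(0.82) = -6.52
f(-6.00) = -182.67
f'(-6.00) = 90.88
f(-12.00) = -1398.18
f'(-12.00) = 339.74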